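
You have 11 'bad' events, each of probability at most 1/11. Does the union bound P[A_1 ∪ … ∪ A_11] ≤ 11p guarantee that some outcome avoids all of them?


Union bound: P[∪_{i=1}^{11} A_i] ≤ Σ_i P[A_i] ≤ 11·p = 11·(1/11) = 1.
Numerically: 1 ≈ 1.0000000.
Is 1 < 1? NO.
Since the bound 1 is ≥ 1, the union bound is uninformative here; it does NOT by itself certify existence.

11·p = 1 ≈ 1.0000000; existence NOT certified by the union bound.


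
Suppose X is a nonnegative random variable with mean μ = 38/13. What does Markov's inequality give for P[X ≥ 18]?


μ = E[X] = 38/13, a = 18.
Markov: P[X ≥ 18] ≤ μ/a = (38/13)/18 = 19/117.
Numerically: ≈ 0.162393.
(Since a = 18 > μ = 2.923077, the bound 19/117 is < 1 and informative.)

P[X ≥ 18] ≤ 19/117 ≈ 0.162393.


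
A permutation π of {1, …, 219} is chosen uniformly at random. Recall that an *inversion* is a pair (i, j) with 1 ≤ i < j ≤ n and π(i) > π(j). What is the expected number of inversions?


Write X = Σ X_I over the C(219, 2) = 23871 pairs i < j, with X_I the indicator of one inversion.
There are 23871 indicators.
For each fixed pair i < j, the values π(i) and π(j) are two distinct elements of {1, …, 219} in uniformly random order; by symmetry P[π(i) > π(j)] = 1/2.
By linearity: E[X] = 23871 · (1/2) = C(219, 2) · (1/2) = 23871/2 = 23871/2 ≈ 11935.5000.

E[X] = 23871/2 = 11935.5000.


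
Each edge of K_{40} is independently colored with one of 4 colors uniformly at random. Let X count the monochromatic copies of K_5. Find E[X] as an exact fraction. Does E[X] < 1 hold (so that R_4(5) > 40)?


E[X] = C(40, 5) · 4^{1 − 10} = 658008 · 4^{−9} = 658008/262144.
As a reduced fraction: E[X] = 82251/32768 ≈ 2.51010.
Is E[X] < 1? NO.
Since E[X] ≥ 1, the first-moment bound is inconclusive at n = 40; it does NOT by itself certify R_4(5) > 40.

E[X] = 82251/32768 ≈ 2.51010; E[X] ≥ 1; first-moment method inconclusive here.


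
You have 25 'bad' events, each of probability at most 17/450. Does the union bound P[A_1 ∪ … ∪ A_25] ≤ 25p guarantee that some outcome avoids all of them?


Union bound: P[∪_{i=1}^{25} A_i] ≤ Σ_i P[A_i] ≤ 25·p = 25·(17/450) = 17/18.
Numerically: 17/18 ≈ 0.944444.
Is 17/18 < 1? YES.
Since P[∪ A_i] ≤ 17/18 < 1, the complement has P[∩ A_i^c] ≥ 1 − 17/18 = 1/18 > 0, so some outcome avoids every A_i.

25·p = 17/18 ≈ 0.944444; existence CERTIFIED by the union bound.


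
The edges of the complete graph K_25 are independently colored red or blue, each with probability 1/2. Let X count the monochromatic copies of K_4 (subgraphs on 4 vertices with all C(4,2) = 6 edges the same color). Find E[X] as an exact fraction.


Let X = Σ_S X_S over the C(25, 4) = 12650 subsets S of size 4, where X_S = 1 if the K_4 on S is monochromatic.
For a fixed S, the K_4 on S has C(4, 2) = 6 edges. P[all 6 edges red] = (1/2)^6, and likewise for blue, so P[monochromatic] = 2·(1/2)^6 = 2^{1 − 6} = 1/32.
By linearity of expectation: E[X] = C(25, 4) · 2^{1 − 6} = 12650 · 1/32 = 6325/16.
Numerically: E[X] ≈ 395.312500.

E[X] = C(25,4)·2^(1−C(4,2)) = 6325/16 ≈ 395.312500.


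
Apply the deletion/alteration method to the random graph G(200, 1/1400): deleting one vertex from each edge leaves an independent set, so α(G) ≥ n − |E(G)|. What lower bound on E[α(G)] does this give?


E[|E(G)|] = C(200, 2)·p = 19900 · (1/1400) = 199/14.
E[α(G)] ≥ n − E[|E(G)|] = 200 − 199/14 = 2601/14.
Numerically: ≈ 185.7857.
(This is only a lower bound; the true E[α(G)] may be larger.)

E[α(G)] ≥ 2601/14 ≈ 185.7857.


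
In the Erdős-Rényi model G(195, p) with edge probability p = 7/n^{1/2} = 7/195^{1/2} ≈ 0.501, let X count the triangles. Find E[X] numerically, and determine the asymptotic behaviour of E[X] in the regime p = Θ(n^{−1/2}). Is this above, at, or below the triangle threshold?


Number of potential triangles: C(195, 3) = 1216865.
Each occurs with probability p³ ≈ (0.501)³ ≈ 1.25963e-01.
By linearity: E[X] = C(195, 3)·p³ ≈ 1216865 · 1.25963e-01 ≈ 153279.686.
Since α = 1/2 < 1, p = c/n^{1/2} ≫ 1/n is above the triangle threshold p ~ 1/n. Asymptotically E[X] ~ (c³/6)·n^{3(1−α)} = (7³/6)·n^{1.5} → ∞; triangles are abundant w.h.p.

E[X] ≈ 153279.686; in regime p = Θ(1/n^{1/2}) E[X] diverges (above the triangle threshold p ~ 1/n).


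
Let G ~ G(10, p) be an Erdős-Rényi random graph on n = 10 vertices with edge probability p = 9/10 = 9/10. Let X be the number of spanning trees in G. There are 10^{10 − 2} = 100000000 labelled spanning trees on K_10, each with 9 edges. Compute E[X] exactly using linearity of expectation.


K_10 has 10^{10 − 2} = 100000000 labelled spanning trees.
For each such spanning tree H, let X_H = 1 if all 9 edges of H are present in G. Then P[X_H = 1] = p^{9} = (9/10)^{9} = 387420489/1000000000.
By linearity: E[X] = Σ_H E[X_H] = 100000000 · p^{9} = 100000000 · 387420489/1000000000 = 387420489/10.
Numerically: E[X] ≈ 3.8742e+07.

E[X] = 100000000 · (9/10)^{9} = 387420489/10 ≈ 3.8742e+07.


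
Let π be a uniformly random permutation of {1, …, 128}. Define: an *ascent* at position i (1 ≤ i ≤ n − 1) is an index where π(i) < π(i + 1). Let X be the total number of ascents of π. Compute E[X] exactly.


Write X = Σ X_I over i = 1, …, 127, with X_I the indicator of one ascent.
There are 127 indicators.
For each fixed i, the pair (π(i), π(i+1)) is a uniformly random ordered pair of distinct values from {1, …, 128}; by symmetry P[π(i) < π(i+1)] = 1/2.
By linearity: E[X] = 127 · (1/2) = (128 − 1) · (1/2) = 127/2 ≈ 63.500000.

E[X] = 127/2 = 63.500000.


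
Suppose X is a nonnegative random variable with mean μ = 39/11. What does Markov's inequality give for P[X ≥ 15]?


μ = E[X] = 39/11, a = 15.
Markov: P[X ≥ 15] ≤ μ/a = (39/11)/15 = 13/55.
Numerically: ≈ 0.23636.
(Since a = 15 > μ = 3.54545, the bound 13/55 is < 1 and informative.)

P[X ≥ 15] ≤ 13/55 ≈ 0.23636.


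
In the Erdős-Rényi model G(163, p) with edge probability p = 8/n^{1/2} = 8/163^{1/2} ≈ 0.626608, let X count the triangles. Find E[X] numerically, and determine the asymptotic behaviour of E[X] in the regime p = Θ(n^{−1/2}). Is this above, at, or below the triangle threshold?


Number of potential triangles: C(163, 3) = 708561.
Each occurs with probability p³ ≈ (0.626608)³ ≈ 2.46030276e-01.
By linearity: E[X] = C(163, 3)·p³ ≈ 708561 · 2.46030276e-01 ≈ 174327.458616.
Since α = 1/2 < 1, p = c/n^{1/2} ≫ 1/n is above the triangle threshold p ~ 1/n. Asymptotically E[X] ~ (c³/6)·n^{3(1−α)} = (8³/6)·n^{1.5} → ∞; triangles are abundant w.h.p.

E[X] ≈ 174327.458616; in regime p = Θ(1/n^{1/2}) E[X] diverges (above the triangle threshold p ~ 1/n).


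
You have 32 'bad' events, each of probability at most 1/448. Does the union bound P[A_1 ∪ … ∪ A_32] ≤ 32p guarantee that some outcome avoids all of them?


Union bound: P[∪_{i=1}^{32} A_i] ≤ Σ_i P[A_i] ≤ 32·p = 32·(1/448) = 1/14.
Numerically: 1/14 ≈ 0.07143.
Is 1/14 < 1? YES.
Since P[∪ A_i] ≤ 1/14 < 1, the complement has P[∩ A_i^c] ≥ 1 − 1/14 = 13/14 > 0, so some outcome avoids every A_i.

32·p = 1/14 ≈ 0.07143; existence CERTIFIED by the union bound.


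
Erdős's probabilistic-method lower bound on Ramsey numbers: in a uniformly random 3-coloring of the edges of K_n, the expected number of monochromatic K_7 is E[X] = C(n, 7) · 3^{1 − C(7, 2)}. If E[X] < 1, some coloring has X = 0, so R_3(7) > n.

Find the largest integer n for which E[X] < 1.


We need C(n, 7) · 3^{1 − 21} < 1, i.e. C(n, 7) < 3^{21 − 1} = 3486784401.
Check values of n near the boundary:
  n = 78: C(78, 7) = 2641902120; 2641902120 < 3486784401? YES
  n = 79: C(79, 7) = 2898753715; 2898753715 < 3486784401? YES
  n = 80: C(80, 7) = 3176716400; 3176716400 < 3486784401? YES
  n = 81: C(81, 7) = 3477216600; 3477216600 < 3486784401? YES
  n = 82: C(82, 7) = 3801756816; 3801756816 < 3486784401? NO
  n = 83: C(83, 7) = 4151918628; 4151918628 < 3486784401? NO
The largest n with C(n, 7) < 3486784401 is n = 81 (where E[X] = 42928600/43046721 ≈ 0.9973). Hence R_3(7) > 81, i.e. R_3(7) ≥ 82.

Largest n = 81; hence R_3(7) > 81.


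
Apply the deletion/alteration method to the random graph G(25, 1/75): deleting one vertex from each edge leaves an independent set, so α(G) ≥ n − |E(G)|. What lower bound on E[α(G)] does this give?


E[|E(G)|] = C(25, 2)·p = 300 · (1/75) = 4.
E[α(G)] ≥ n − E[|E(G)|] = 25 − 4 = 21.
Numerically: ≈ 21.0000.
(This is only a lower bound; the true E[α(G)] may be larger.)

E[α(G)] ≥ 21 ≈ 21.0000.


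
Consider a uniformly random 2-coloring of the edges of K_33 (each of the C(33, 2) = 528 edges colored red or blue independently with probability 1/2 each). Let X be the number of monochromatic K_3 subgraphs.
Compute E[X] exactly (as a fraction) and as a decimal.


Let X = Σ_S X_S over the C(33, 3) = 5456 subsets S of size 3, where X_S = 1 if the K_3 on S is monochromatic.
For a fixed S, the K_3 on S has C(3, 2) = 3 edges. P[all 3 edges red] = (1/2)^3, and likewise for blue, so P[monochromatic] = 2·(1/2)^3 = 2^{1 − 3} = 1/4.
By linearity: E[X] = C(33, 3) · 2^{1 − 3} = 5456 · 1/4 = 1364.
Numerically: E[X] ≈ 1364.0000.

E[X] = C(33,3)·2^(1−C(3,2)) = 1364 ≈ 1364.0000.


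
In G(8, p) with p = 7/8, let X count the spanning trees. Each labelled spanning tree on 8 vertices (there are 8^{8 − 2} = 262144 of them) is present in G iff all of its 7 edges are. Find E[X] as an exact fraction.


K_8 has 8^{8 − 2} = 262144 labelled spanning trees.
For each such spanning tree H, let X_H = 1 if all 7 edges of H are present in G. Then P[X_H = 1] = p^{7} = (7/8)^{7} = 823543/2097152.
By linearity: E[X] = Σ_H E[X_H] = 262144 · p^{7} = 262144 · 823543/2097152 = 823543/8.
Numerically: E[X] ≈ 102943.

E[X] = 262144 · (7/8)^{7} = 823543/8 ≈ 102943.


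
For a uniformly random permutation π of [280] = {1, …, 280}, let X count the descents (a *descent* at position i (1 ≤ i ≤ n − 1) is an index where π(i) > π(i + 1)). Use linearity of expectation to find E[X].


Write X = Σ X_I over i = 1, …, 279, with X_I the indicator of one descent.
There are 279 indicators.
For each fixed i, the pair (π(i), π(i+1)) is a uniformly random ordered pair of distinct values from {1, …, 280}; by symmetry P[π(i) > π(i+1)] = 1/2.
By linearity: E[X] = 279 · (1/2) = (280 − 1) · (1/2) = 279/2 ≈ 139.50000.

E[X] = 279/2 = 139.50000.


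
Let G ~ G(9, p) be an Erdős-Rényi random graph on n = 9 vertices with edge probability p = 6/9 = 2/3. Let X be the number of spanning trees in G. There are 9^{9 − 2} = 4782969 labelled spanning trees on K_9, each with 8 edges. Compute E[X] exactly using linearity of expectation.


K_9 has 9^{9 − 2} = 4782969 labelled spanning trees.
For each such spanning tree H, let X_H = 1 if all 8 edges of H are present in G. Then P[X_H = 1] = p^{8} = (2/3)^{8} = 256/6561.
By linearity of expectation: E[X] = Σ_H E[X_H] = 4782969 · p^{8} = 4782969 · 256/6561 = 186624.
Numerically: E[X] ≈ 186624.

E[X] = 4782969 · (2/3)^{8} = 186624 ≈ 186624.


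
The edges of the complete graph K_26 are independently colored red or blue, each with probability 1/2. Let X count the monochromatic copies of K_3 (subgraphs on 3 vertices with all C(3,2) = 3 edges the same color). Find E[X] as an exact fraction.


Let X = Σ_S X_S over the C(26, 3) = 2600 subsets S of size 3, where X_S = 1 if the K_3 on S is monochromatic.
For a fixed S, the K_3 on S has C(3, 2) = 3 edges. P[all 3 edges red] = (1/2)^3, and likewise for blue, so P[monochromatic] = 2·(1/2)^3 = 2^{1 − 3} = 1/4.
By linearity of expectation: E[X] = C(26, 3) · 2^{1 − 3} = 2600 · 1/4 = 650.
Numerically: E[X] ≈ 650.000.

E[X] = C(26,3)·2^(1−C(3,2)) = 650 ≈ 650.000.


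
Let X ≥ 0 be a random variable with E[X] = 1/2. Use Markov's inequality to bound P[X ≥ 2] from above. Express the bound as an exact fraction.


μ = E[X] = 1/2, a = 2.
Markov: P[X ≥ 2] ≤ μ/a = (1/2)/2 = 1/4.
Numerically: ≈ 0.2500.
(Since a = 2 > μ = 0.5000, the bound 1/4 is < 1 and informative.)

P[X ≥ 2] ≤ 1/4 ≈ 0.2500.


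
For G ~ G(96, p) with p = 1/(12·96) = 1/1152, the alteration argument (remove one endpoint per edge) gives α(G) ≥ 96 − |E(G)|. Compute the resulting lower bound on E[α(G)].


E[|E(G)|] = C(96, 2)·p = 4560 · (1/1152) = 95/24.
E[α(G)] ≥ n − E[|E(G)|] = 96 − 95/24 = 2209/24.
Numerically: ≈ 92.0417.
(This is only a lower bound; the true E[α(G)] may be larger.)

E[α(G)] ≥ 2209/24 ≈ 92.0417.


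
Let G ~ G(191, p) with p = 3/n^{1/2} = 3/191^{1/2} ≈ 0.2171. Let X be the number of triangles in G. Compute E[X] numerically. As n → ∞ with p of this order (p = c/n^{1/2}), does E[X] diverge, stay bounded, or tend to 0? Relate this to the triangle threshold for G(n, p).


Number of potential triangles: C(191, 3) = 1143135.
Each occurs with probability p³ ≈ (0.2171)³ ≈ 1.022854e-02.
By linearity: E[X] = C(191, 3)·p³ ≈ 1143135 · 1.022854e-02 ≈ 11692.6038.
Since α = 1/2 < 1, p = c/n^{1/2} ≫ 1/n is above the triangle threshold p ~ 1/n. Asymptotically E[X] ~ (c³/6)·n^{3(1−α)} = (3³/6)·n^{1.5} → ∞; triangles are abundant w.h.p.

E[X] ≈ 11692.6038; in regime p = Θ(1/n^{1/2}) E[X] diverges (above the triangle threshold p ~ 1/n).


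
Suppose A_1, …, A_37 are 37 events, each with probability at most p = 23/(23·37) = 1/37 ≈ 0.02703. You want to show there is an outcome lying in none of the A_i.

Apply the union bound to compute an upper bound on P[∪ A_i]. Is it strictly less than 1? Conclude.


Union bound: P[∪_{i=1}^{37} A_i] ≤ Σ_i P[A_i] ≤ 37·p = 37·(1/37) = 1.
Numerically: 1 ≈ 1.00000.
Is 1 < 1? NO.
Since the bound 1 is ≥ 1, the union bound is uninformative here; it does NOT by itself certify existence.

37·p = 1 ≈ 1.00000; existence NOT certified by the union bound.


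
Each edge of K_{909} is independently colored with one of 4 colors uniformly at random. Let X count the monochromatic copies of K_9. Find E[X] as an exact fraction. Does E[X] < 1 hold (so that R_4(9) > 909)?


E[X] = C(909, 9) · 4^{1 − 36} = 1122169012923711463931 · 4^{−35} = 1122169012923711463931/1180591620717411303424.
As a reduced fraction: E[X] = 1122169012923711463931/1180591620717411303424 ≈ 0.9505141.
Is E[X] < 1? YES.
Since E[X] < 1, there exists a 4-coloring of K_{909} with no monochromatic K_9; hence R_4(9) > 909.

E[X] = 1122169012923711463931/1180591620717411303424 ≈ 0.9505141; E[X] < 1, so R_4(9) > 909.


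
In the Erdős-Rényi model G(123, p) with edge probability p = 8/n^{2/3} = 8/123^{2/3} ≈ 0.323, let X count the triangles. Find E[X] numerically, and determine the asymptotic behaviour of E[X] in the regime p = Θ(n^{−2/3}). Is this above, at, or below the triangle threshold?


Number of potential triangles: C(123, 3) = 302621.
Each occurs with probability p³ ≈ (0.323)³ ≈ 3.38423e-02.
By linearity: E[X] = C(123, 3)·p³ ≈ 302621 · 3.38423e-02 ≈ 10241.388.
Since α = 2/3 < 1, p = c/n^{2/3} ≫ 1/n is above the triangle threshold p ~ 1/n. Asymptotically E[X] ~ (c³/6)·n^{3(1−α)} = (8³/6)·n^{1} → ∞; triangles are abundant w.h.p.

E[X] ≈ 10241.388; in regime p = Θ(1/n^{2/3}) E[X] diverges (above the triangle threshold p ~ 1/n).


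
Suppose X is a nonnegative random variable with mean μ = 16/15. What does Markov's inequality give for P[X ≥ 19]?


μ = E[X] = 16/15, a = 19.
Markov: P[X ≥ 19] ≤ μ/a = (16/15)/19 = 16/285.
Numerically: ≈ 0.056.
(Since a = 19 > μ = 1.067, the bound 16/285 is < 1 and informative.)

P[X ≥ 19] ≤ 16/285 ≈ 0.056.


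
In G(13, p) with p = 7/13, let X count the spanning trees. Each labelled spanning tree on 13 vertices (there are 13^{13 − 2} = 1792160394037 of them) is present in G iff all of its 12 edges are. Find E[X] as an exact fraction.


K_13 has 13^{13 − 2} = 1792160394037 labelled spanning trees.
For each such spanning tree H, let X_H = 1 if all 12 edges of H are present in G. Then P[X_H = 1] = p^{12} = (7/13)^{12} = 13841287201/23298085122481.
By linearity: E[X] = Σ_H E[X_H] = 1792160394037 · p^{12} = 1792160394037 · 13841287201/23298085122481 = 13841287201/13.
Numerically: E[X] ≈ 1.065e+09.

E[X] = 1792160394037 · (7/13)^{12} = 13841287201/13 ≈ 1.065e+09.


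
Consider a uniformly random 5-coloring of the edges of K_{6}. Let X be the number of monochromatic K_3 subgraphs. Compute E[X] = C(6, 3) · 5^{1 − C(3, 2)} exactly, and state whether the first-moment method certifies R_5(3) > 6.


E[X] = C(6, 3) · 5^{1 − 3} = 20 · 5^{−2} = 20/25.
As a reduced fraction: E[X] = 4/5 ≈ 0.80000.
Is E[X] < 1? YES.
Since E[X] < 1, there exists a 5-coloring of K_{6} with no monochromatic K_3; hence R_5(3) > 6.

E[X] = 4/5 ≈ 0.80000; E[X] < 1, so R_5(3) > 6.


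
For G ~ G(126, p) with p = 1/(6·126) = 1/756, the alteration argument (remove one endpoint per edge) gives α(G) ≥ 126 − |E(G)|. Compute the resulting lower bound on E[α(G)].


E[|E(G)|] = C(126, 2)·p = 7875 · (1/756) = 125/12.
E[α(G)] ≥ n − E[|E(G)|] = 126 − 125/12 = 1387/12.
Numerically: ≈ 115.583.
(This is only a lower bound; the true E[α(G)] may be larger.)

E[α(G)] ≥ 1387/12 ≈ 115.583.


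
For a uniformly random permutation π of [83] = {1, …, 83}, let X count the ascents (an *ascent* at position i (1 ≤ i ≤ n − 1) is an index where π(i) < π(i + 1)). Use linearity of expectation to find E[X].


Write X = Σ X_I over i = 1, …, 82, with X_I the indicator of one ascent.
There are 82 indicators.
For each fixed i, the pair (π(i), π(i+1)) is a uniformly random ordered pair of distinct values from {1, …, 83}; by symmetry P[π(i) < π(i+1)] = 1/2.
By linearity: E[X] = 82 · (1/2) = (83 − 1) · (1/2) = 41 ≈ 41.000.

E[X] = 41 = 41.000.


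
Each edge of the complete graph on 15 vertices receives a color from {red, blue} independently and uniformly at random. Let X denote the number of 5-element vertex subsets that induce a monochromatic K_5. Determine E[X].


Let X = Σ_S X_S over the C(15, 5) = 3003 subsets S of size 5, where X_S = 1 if the K_5 on S is monochromatic.
For a fixed S, the K_5 on S has C(5, 2) = 10 edges. P[all 10 edges red] = (1/2)^10, and likewise for blue, so P[monochromatic] = 2·(1/2)^10 = 2^{1 − 10} = 1/512.
By linearity of expectation: E[X] = C(15, 5) · 2^{1 − 10} = 3003 · 1/512 = 3003/512.
Numerically: E[X] ≈ 5.865.

E[X] = C(15,5)·2^(1−C(5,2)) = 3003/512 ≈ 5.865.


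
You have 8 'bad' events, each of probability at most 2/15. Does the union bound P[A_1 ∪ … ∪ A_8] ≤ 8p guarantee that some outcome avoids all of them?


Union bound: P[∪_{i=1}^{8} A_i] ≤ Σ_i P[A_i] ≤ 8·p = 8·(2/15) = 16/15.
Numerically: 16/15 ≈ 1.066667.
Is 16/15 < 1? NO.
Since the bound 16/15 is ≥ 1, the union bound is uninformative here; it does NOT by itself certify existence.

8·p = 16/15 ≈ 1.066667; existence NOT certified by the union bound.


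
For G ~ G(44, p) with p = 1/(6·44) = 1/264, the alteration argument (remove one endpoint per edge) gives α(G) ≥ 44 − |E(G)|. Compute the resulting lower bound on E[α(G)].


E[|E(G)|] = C(44, 2)·p = 946 · (1/264) = 43/12.
E[α(G)] ≥ n − E[|E(G)|] = 44 − 43/12 = 485/12.
Numerically: ≈ 40.41667.
(This is only a lower bound; the true E[α(G)] may be larger.)

E[α(G)] ≥ 485/12 ≈ 40.41667.


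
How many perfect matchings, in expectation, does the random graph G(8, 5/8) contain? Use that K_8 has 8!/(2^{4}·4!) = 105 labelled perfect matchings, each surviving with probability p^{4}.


K_8 has 8!/(2^{4}·4!) = 105 labelled perfect matchings.
For each such perfect matching H, let X_H = 1 if all 4 edges of H are present in G. Then P[X_H = 1] = p^{4} = (5/8)^{4} = 625/4096.
By linearity of expectation: E[X] = Σ_H E[X_H] = 105 · p^{4} = 105 · 625/4096 = 65625/4096.
Numerically: E[X] ≈ 16.0217.

E[X] = 105 · (5/8)^{4} = 65625/4096 ≈ 16.0217.


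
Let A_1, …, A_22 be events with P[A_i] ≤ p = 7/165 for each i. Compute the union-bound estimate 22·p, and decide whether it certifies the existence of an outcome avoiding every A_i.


Union bound: P[∪_{i=1}^{22} A_i] ≤ Σ_i P[A_i] ≤ 22·p = 22·(7/165) = 14/15.
Numerically: 14/15 ≈ 0.9333333.
Is 14/15 < 1? YES.
Since P[∪ A_i] ≤ 14/15 < 1, the complement has P[∩ A_i^c] ≥ 1 − 14/15 = 1/15 > 0, so some outcome avoids every A_i.

22·p = 14/15 ≈ 0.9333333; existence CERTIFIED by the union bound.


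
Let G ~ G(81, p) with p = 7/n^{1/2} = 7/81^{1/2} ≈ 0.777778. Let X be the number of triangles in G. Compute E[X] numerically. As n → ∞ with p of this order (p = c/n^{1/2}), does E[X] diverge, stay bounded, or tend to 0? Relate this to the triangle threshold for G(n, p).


Number of potential triangles: C(81, 3) = 85320.
Each occurs with probability p³ ≈ (0.777778)³ ≈ 4.70507545e-01.
By linearity: E[X] = C(81, 3)·p³ ≈ 85320 · 4.70507545e-01 ≈ 40143.703704.
Since α = 1/2 < 1, p = c/n^{1/2} ≫ 1/n is above the triangle threshold p ~ 1/n. Asymptotically E[X] ~ (c³/6)·n^{3(1−α)} = (7³/6)·n^{1.5} → ∞; triangles are abundant w.h.p.

E[X] ≈ 40143.703704; in regime p = Θ(1/n^{1/2}) E[X] diverges (above the triangle threshold p ~ 1/n).


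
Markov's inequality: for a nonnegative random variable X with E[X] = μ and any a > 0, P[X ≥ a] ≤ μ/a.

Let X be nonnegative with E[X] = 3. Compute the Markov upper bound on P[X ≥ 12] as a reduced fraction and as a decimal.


μ = E[X] = 3, a = 12.
Markov: P[X ≥ 12] ≤ μ/a = (3)/12 = 1/4.
Numerically: ≈ 0.250000.
(Since a = 12 > μ = 3.000000, the bound 1/4 is < 1 and informative.)

P[X ≥ 12] ≤ 1/4 ≈ 0.250000.


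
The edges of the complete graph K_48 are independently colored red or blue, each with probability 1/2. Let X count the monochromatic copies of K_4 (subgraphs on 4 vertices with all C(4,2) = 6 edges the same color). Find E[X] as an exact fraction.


Let X = Σ_S X_S over the C(48, 4) = 194580 subsets S of size 4, where X_S = 1 if the K_4 on S is monochromatic.
For a fixed S, the K_4 on S has C(4, 2) = 6 edges. P[all 6 edges red] = (1/2)^6, and likewise for blue, so P[monochromatic] = 2·(1/2)^6 = 2^{1 − 6} = 1/32.
By linearity of expectation: E[X] = C(48, 4) · 2^{1 − 6} = 194580 · 1/32 = 48645/8.
Numerically: E[X] ≈ 6080.62500.

E[X] = C(48,4)·2^(1−C(4,2)) = 48645/8 ≈ 6080.62500.


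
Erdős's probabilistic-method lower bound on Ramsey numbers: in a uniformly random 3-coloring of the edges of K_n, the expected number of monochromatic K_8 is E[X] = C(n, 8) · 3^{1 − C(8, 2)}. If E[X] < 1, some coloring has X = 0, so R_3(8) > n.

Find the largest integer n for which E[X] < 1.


We need C(n, 8) · 3^{1 − 28} < 1, i.e. C(n, 8) < 3^{28 − 1} = 7625597484987.
Check values of n near the boundary:
  n = 154: C(154, 8) = 6521818990995; 6521818990995 < 7625597484987? YES
  n = 155: C(155, 8) = 6876747915675; 6876747915675 < 7625597484987? YES
  n = 156: C(156, 8) = 7248464019225; 7248464019225 < 7625597484987? YES
  n = 157: C(157, 8) = 7637643295425; 7637643295425 < 7625597484987? NO
  n = 158: C(158, 8) = 8044984271181; 8044984271181 < 7625597484987? NO
The largest n with C(n, 8) < 7625597484987 is n = 156 (where E[X] = 805384891025/847288609443 ≈ 0.9505437). Hence R_3(8) > 156, i.e. R_3(8) ≥ 157.

Largest n = 156; hence R_3(8) > 156.


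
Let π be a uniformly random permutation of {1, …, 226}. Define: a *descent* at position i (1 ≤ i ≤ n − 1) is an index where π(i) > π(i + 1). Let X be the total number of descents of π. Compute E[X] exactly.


Write X = Σ X_I over i = 1, …, 225, with X_I the indicator of one descent.
There are 225 indicators.
For each fixed i, the pair (π(i), π(i+1)) is a uniformly random ordered pair of distinct values from {1, …, 226}; by symmetry P[π(i) > π(i+1)] = 1/2.
By linearity: E[X] = 225 · (1/2) = (226 − 1) · (1/2) = 225/2 ≈ 112.500.

E[X] = 225/2 = 112.500.


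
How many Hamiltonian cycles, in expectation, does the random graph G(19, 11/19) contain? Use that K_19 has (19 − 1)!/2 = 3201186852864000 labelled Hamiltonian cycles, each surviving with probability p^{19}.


K_19 has (19 − 1)!/2 = 3201186852864000 labelled Hamiltonian cycles.
For each such Hamiltonian cycle H, let X_H = 1 if all 19 edges of H are present in G. Then P[X_H = 1] = p^{19} = (11/19)^{19} = 61159090448414546291/1978419655660313589123979.
By linearity: E[X] = Σ_H E[X_H] = 3201186852864000 · p^{19} = 3201186852864000 · 61159090448414546291/1978419655660313589123979 = 195781676276584883979724733927424000/1978419655660313589123979.
Numerically: E[X] ≈ 9.9e+10.

E[X] = 3201186852864000 · (11/19)^{19} = 195781676276584883979724733927424000/1978419655660313589123979 ≈ 9.9e+10.


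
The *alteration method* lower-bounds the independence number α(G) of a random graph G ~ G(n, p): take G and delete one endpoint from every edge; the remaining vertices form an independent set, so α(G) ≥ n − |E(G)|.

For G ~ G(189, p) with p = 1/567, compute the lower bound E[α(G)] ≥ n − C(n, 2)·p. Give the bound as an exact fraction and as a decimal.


E[|E(G)|] = C(189, 2)·p = 17766 · (1/567) = 94/3.
E[α(G)] ≥ n − E[|E(G)|] = 189 − 94/3 = 473/3.
Numerically: ≈ 157.6667.
(This is only a lower bound; the true E[α(G)] may be larger.)

E[α(G)] ≥ 473/3 ≈ 157.6667.


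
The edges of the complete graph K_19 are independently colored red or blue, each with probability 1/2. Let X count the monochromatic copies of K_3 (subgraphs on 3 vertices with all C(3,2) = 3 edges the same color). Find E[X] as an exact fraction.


Let X = Σ_S X_S over the C(19, 3) = 969 subsets S of size 3, where X_S = 1 if the K_3 on S is monochromatic.
For a fixed S, the K_3 on S has C(3, 2) = 3 edges. P[all 3 edges red] = (1/2)^3, and likewise for blue, so P[monochromatic] = 2·(1/2)^3 = 2^{1 − 3} = 1/4.
By linearity: E[X] = C(19, 3) · 2^{1 − 3} = 969 · 1/4 = 969/4.
Numerically: E[X] ≈ 242.250000.

E[X] = C(19,3)·2^(1−C(3,2)) = 969/4 ≈ 242.250000.


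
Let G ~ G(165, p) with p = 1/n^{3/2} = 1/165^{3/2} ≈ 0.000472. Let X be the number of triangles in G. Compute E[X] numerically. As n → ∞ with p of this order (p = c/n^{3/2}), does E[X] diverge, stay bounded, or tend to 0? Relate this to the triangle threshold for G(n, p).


Number of potential triangles: C(165, 3) = 735130.
Each occurs with probability p³ ≈ (0.000472)³ ≈ 1.05032e-10.
By linearity: E[X] = C(165, 3)·p³ ≈ 735130 · 1.05032e-10 ≈ 0.000.
Since α = 3/2 > 1, p = c/n^{3/2} = o(1/n) is below the triangle threshold p ~ 1/n. Asymptotically E[X] ~ (c³/6)·n^{3(1−α)} = (1³/6)·n^{-1.5} → 0, so by Markov's inequality G has no triangles w.h.p.

E[X] ≈ 0.000; in regime p = Θ(1/n^{3/2}) E[X] tends to 0 (below the triangle threshold p ~ 1/n).


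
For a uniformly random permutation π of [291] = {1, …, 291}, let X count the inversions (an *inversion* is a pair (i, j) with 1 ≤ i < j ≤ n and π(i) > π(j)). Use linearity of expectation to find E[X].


Write X = Σ X_I over the C(291, 2) = 42195 pairs i < j, with X_I the indicator of one inversion.
There are 42195 indicators.
For each fixed pair i < j, the values π(i) and π(j) are two distinct elements of {1, …, 291} in uniformly random order; by symmetry P[π(i) > π(j)] = 1/2.
By linearity: E[X] = 42195 · (1/2) = C(291, 2) · (1/2) = 42195/2 = 42195/2 ≈ 21097.500000.

E[X] = 42195/2 = 21097.500000.


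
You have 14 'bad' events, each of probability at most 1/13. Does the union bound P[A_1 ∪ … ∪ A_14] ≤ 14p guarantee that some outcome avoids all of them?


Union bound: P[∪_{i=1}^{14} A_i] ≤ Σ_i P[A_i] ≤ 14·p = 14·(1/13) = 14/13.
Numerically: 14/13 ≈ 1.07692.
Is 14/13 < 1? NO.
Since the bound 14/13 is ≥ 1, the union bound is uninformative here; it does NOT by itself certify existence.

14·p = 14/13 ≈ 1.07692; existence NOT certified by the union bound.


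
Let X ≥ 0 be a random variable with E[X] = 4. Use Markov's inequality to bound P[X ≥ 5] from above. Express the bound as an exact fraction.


μ = E[X] = 4, a = 5.
Markov: P[X ≥ 5] ≤ μ/a = (4)/5 = 4/5.
Numerically: ≈ 0.8000.
(Since a = 5 > μ = 4.0000, the bound 4/5 is < 1 and informative.)

P[X ≥ 5] ≤ 4/5 ≈ 0.8000.


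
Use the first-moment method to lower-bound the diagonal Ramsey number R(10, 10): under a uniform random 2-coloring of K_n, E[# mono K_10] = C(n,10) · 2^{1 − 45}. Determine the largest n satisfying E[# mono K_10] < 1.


We need C(n, 10) · 2^{1 − 45} < 1, i.e. C(n, 10) < 2^{45 − 1} = 17592186044416.
Check values of n near the boundary:
  n = 97: C(97, 10) = 12576469727536; 12576469727536 < 17592186044416? YES
  n = 98: C(98, 10) = 14005614014756; 14005614014756 < 17592186044416? YES
  n = 99: C(99, 10) = 15579278510796; 15579278510796 < 17592186044416? YES
  n = 100: C(100, 10) = 17310309456440; 17310309456440 < 17592186044416? YES
  n = 101: C(101, 10) = 19212541264840; 19212541264840 < 17592186044416? NO
  n = 102: C(102, 10) = 21300860967540; 21300860967540 < 17592186044416? NO
The largest n with C(n, 10) < 17592186044416 is n = 100 (where E[X] = 2163788682055/2199023255552 ≈ 0.9840). Hence R(10, 10) > 100, i.e. R(10, 10) ≥ 101.

Largest n = 100; hence R(10, 10) > 100.


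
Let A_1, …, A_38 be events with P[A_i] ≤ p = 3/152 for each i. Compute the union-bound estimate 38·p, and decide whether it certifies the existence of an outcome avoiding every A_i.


Union bound: P[∪_{i=1}^{38} A_i] ≤ Σ_i P[A_i] ≤ 38·p = 38·(3/152) = 3/4.
Numerically: 3/4 ≈ 0.750.
Is 3/4 < 1? YES.
Since P[∪ A_i] ≤ 3/4 < 1, the complement has P[∩ A_i^c] ≥ 1 − 3/4 = 1/4 > 0, so some outcome avoids every A_i.

38·p = 3/4 ≈ 0.750; existence CERTIFIED by the union bound.


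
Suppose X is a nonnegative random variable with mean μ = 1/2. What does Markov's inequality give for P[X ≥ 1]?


μ = E[X] = 1/2, a = 1.
Markov: P[X ≥ 1] ≤ μ/a = (1/2)/1 = 1/2.
Numerically: ≈ 0.50000.
(Since a = 1 > μ = 0.50000, the bound 1/2 is < 1 and informative.)

P[X ≥ 1] ≤ 1/2 ≈ 0.50000.


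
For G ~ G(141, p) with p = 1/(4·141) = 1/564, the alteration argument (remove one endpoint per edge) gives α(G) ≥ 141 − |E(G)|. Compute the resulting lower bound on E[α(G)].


E[|E(G)|] = C(141, 2)·p = 9870 · (1/564) = 35/2.
E[α(G)] ≥ n − E[|E(G)|] = 141 − 35/2 = 247/2.
Numerically: ≈ 123.500000.
(This is only a lower bound; the true E[α(G)] may be larger.)

E[α(G)] ≥ 247/2 ≈ 123.500000.


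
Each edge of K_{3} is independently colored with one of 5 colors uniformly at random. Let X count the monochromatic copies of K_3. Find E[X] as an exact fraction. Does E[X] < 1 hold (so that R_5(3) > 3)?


E[X] = C(3, 3) · 5^{1 − 3} = 1 · 5^{−2} = 1/25.
As a reduced fraction: E[X] = 1/25 ≈ 0.04000.
Is E[X] < 1? YES.
Since E[X] < 1, there exists a 5-coloring of K_{3} with no monochromatic K_3; hence R_5(3) > 3.

E[X] = 1/25 ≈ 0.04000; E[X] < 1, so R_5(3) > 3.


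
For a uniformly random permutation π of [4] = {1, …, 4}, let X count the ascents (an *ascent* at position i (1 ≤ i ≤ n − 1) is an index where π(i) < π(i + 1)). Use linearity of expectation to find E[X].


Write X = Σ X_I over i = 1, …, 3, with X_I the indicator of one ascent.
There are 3 indicators.
For each fixed i, the pair (π(i), π(i+1)) is a uniformly random ordered pair of distinct values from {1, …, 4}; by symmetry P[π(i) < π(i+1)] = 1/2.
By linearity: E[X] = 3 · (1/2) = (4 − 1) · (1/2) = 3/2 ≈ 1.500.

E[X] = 3/2 = 1.500.


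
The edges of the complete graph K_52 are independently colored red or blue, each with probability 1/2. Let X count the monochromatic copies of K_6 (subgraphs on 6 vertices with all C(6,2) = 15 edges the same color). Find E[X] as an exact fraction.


Let X = Σ_S X_S over the C(52, 6) = 20358520 subsets S of size 6, where X_S = 1 if the K_6 on S is monochromatic.
For a fixed S, the K_6 on S has C(6, 2) = 15 edges. P[all 15 edges red] = (1/2)^15, and likewise for blue, so P[monochromatic] = 2·(1/2)^15 = 2^{1 − 15} = 1/16384.
By linearity: E[X] = C(52, 6) · 2^{1 − 15} = 20358520 · 1/16384 = 2544815/2048.
Numerically: E[X] ≈ 1242.585449.

E[X] = C(52,6)·2^(1−C(6,2)) = 2544815/2048 ≈ 1242.585449.


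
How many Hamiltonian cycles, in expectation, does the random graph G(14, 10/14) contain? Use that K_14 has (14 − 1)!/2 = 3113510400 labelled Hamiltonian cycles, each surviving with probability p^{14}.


K_14 has (14 − 1)!/2 = 3113510400 labelled Hamiltonian cycles.
For each such Hamiltonian cycle H, let X_H = 1 if all 14 edges of H are present in G. Then P[X_H = 1] = p^{14} = (5/7)^{14} = 6103515625/678223072849.
Summing the indicators: E[X] = Σ_H E[X_H] = 3113510400 · p^{14} = 3113510400 · 6103515625/678223072849 = 2714765625000000000/96889010407.
Numerically: E[X] ≈ 2.80193e+07.

E[X] = 3113510400 · (5/7)^{14} = 2714765625000000000/96889010407 ≈ 2.80193e+07.


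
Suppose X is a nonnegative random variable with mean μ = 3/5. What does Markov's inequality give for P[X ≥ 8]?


μ = E[X] = 3/5, a = 8.
Markov: P[X ≥ 8] ≤ μ/a = (3/5)/8 = 3/40.
Numerically: ≈ 0.075000.
(Since a = 8 > μ = 0.600000, the bound 3/40 is < 1 and informative.)

P[X ≥ 8] ≤ 3/40 ≈ 0.075000.


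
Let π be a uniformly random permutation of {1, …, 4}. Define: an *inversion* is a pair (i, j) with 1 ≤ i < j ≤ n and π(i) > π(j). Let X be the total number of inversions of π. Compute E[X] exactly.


Write X = Σ X_I over the C(4, 2) = 6 pairs i < j, with X_I the indicator of one inversion.
There are 6 indicators.
For each fixed pair i < j, the values π(i) and π(j) are two distinct elements of {1, …, 4} in uniformly random order; by symmetry P[π(i) > π(j)] = 1/2.
By linearity: E[X] = 6 · (1/2) = C(4, 2) · (1/2) = 6/2 = 3 ≈ 3.000.

E[X] = 3 = 3.000.


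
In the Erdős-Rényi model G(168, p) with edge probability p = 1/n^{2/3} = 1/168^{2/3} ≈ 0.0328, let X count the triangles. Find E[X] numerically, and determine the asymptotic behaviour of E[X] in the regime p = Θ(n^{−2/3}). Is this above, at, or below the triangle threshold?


Number of potential triangles: C(168, 3) = 776216.
Each occurs with probability p³ ≈ (0.0328)³ ≈ 3.54308e-05.
By linearity: E[X] = C(168, 3)·p³ ≈ 776216 · 3.54308e-05 ≈ 27.502.
Since α = 2/3 < 1, p = c/n^{2/3} ≫ 1/n is above the triangle threshold p ~ 1/n. Asymptotically E[X] ~ (c³/6)·n^{3(1−α)} = (1³/6)·n^{1} → ∞; triangles are abundant w.h.p.

E[X] ≈ 27.502; in regime p = Θ(1/n^{2/3}) E[X] diverges (above the triangle threshold p ~ 1/n).


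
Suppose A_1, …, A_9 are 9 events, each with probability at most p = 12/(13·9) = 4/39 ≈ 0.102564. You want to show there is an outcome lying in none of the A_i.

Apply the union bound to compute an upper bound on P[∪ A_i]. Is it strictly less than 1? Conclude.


Union bound: P[∪_{i=1}^{9} A_i] ≤ Σ_i P[A_i] ≤ 9·p = 9·(4/39) = 12/13.
Numerically: 12/13 ≈ 0.923077.
Is 12/13 < 1? YES.
Since P[∪ A_i] ≤ 12/13 < 1, the complement has P[∩ A_i^c] ≥ 1 − 12/13 = 1/13 > 0, so some outcome avoids every A_i.

9·p = 12/13 ≈ 0.923077; existence CERTIFIED by the union bound.


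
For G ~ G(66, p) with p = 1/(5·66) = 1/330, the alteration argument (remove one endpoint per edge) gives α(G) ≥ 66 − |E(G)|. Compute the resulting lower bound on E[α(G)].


E[|E(G)|] = C(66, 2)·p = 2145 · (1/330) = 13/2.
E[α(G)] ≥ n − E[|E(G)|] = 66 − 13/2 = 119/2.
Numerically: ≈ 59.5000.
(This is only a lower bound; the true E[α(G)] may be larger.)

E[α(G)] ≥ 119/2 ≈ 59.5000.


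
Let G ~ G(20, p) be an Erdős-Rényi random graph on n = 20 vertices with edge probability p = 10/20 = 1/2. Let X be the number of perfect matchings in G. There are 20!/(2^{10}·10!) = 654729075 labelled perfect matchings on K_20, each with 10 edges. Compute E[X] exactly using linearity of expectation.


K_20 has 20!/(2^{10}·10!) = 654729075 labelled perfect matchings.
For each such perfect matching H, let X_H = 1 if all 10 edges of H are present in G. Then P[X_H = 1] = p^{10} = (1/2)^{10} = 1/1024.
Summing the indicators: E[X] = Σ_H E[X_H] = 654729075 · p^{10} = 654729075 · 1/1024 = 654729075/1024.
Numerically: E[X] ≈ 639384.

E[X] = 654729075 · (1/2)^{10} = 654729075/1024 ≈ 639384.


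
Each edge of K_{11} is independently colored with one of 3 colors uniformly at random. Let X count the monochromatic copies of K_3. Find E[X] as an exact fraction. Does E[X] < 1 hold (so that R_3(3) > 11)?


E[X] = C(11, 3) · 3^{1 − 3} = 165 · 3^{−2} = 165/9.
As a reduced fraction: E[X] = 55/3 ≈ 18.33333.
Is E[X] < 1? NO.
Since E[X] ≥ 1, the first-moment bound is inconclusive at n = 11; it does NOT by itself certify R_3(3) > 11.

E[X] = 55/3 ≈ 18.33333; E[X] ≥ 1; first-moment method inconclusive here.


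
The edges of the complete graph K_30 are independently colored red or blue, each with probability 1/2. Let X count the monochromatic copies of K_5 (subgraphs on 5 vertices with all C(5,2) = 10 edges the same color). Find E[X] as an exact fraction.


Let X = Σ_S X_S over the C(30, 5) = 142506 subsets S of size 5, where X_S = 1 if the K_5 on S is monochromatic.
For a fixed S, the K_5 on S has C(5, 2) = 10 edges. P[all 10 edges red] = (1/2)^10, and likewise for blue, so P[monochromatic] = 2·(1/2)^10 = 2^{1 − 10} = 1/512.
Summing: E[X] = C(30, 5) · 2^{1 − 10} = 142506 · 1/512 = 71253/256.
Numerically: E[X] ≈ 278.33203.

E[X] = C(30,5)·2^(1−C(5,2)) = 71253/256 ≈ 278.33203.


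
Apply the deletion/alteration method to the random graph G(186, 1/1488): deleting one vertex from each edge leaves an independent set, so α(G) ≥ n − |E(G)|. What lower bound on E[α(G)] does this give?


E[|E(G)|] = C(186, 2)·p = 17205 · (1/1488) = 185/16.
E[α(G)] ≥ n − E[|E(G)|] = 186 − 185/16 = 2791/16.
Numerically: ≈ 174.438.
(This is only a lower bound; the true E[α(G)] may be larger.)

E[α(G)] ≥ 2791/16 ≈ 174.438.


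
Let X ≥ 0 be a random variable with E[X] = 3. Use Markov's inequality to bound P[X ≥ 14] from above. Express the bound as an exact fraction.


μ = E[X] = 3, a = 14.
Markov: P[X ≥ 14] ≤ μ/a = (3)/14 = 3/14.
Numerically: ≈ 0.21429.
(Since a = 14 > μ = 3.00000, the bound 3/14 is < 1 and informative.)

P[X ≥ 14] ≤ 3/14 ≈ 0.21429.


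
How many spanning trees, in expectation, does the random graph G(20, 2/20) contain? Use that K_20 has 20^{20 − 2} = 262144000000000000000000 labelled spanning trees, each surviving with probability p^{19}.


K_20 has 20^{20 − 2} = 262144000000000000000000 labelled spanning trees.
For each such spanning tree H, let X_H = 1 if all 19 edges of H are present in G. Then P[X_H = 1] = p^{19} = (1/10)^{19} = 1/10000000000000000000.
By linearity: E[X] = Σ_H E[X_H] = 262144000000000000000000 · p^{19} = 262144000000000000000000 · 1/10000000000000000000 = 131072/5.
Numerically: E[X] ≈ 2.621e+04.

E[X] = 262144000000000000000000 · (1/10)^{19} = 131072/5 ≈ 2.621e+04.


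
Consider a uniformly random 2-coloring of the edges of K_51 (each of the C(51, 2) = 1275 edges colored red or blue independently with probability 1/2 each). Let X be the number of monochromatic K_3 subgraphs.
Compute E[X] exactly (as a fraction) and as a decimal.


Let X = Σ_S X_S over the C(51, 3) = 20825 subsets S of size 3, where X_S = 1 if the K_3 on S is monochromatic.
For a fixed S, the K_3 on S has C(3, 2) = 3 edges. P[all 3 edges red] = (1/2)^3, and likewise for blue, so P[monochromatic] = 2·(1/2)^3 = 2^{1 − 3} = 1/4.
By linearity: E[X] = C(51, 3) · 2^{1 − 3} = 20825 · 1/4 = 20825/4.
Numerically: E[X] ≈ 5206.2500.

E[X] = C(51,3)·2^(1−C(3,2)) = 20825/4 ≈ 5206.2500.


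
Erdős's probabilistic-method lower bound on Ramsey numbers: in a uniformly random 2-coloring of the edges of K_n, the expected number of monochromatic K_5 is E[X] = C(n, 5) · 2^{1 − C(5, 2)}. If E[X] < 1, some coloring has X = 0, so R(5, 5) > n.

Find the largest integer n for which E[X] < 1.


We need C(n, 5) · 2^{1 − 10} < 1, i.e. C(n, 5) < 2^{10 − 1} = 512.
Check values of n near the boundary:
  n = 10: C(10, 5) = 252; 252 < 512? YES
  n = 11: C(11, 5) = 462; 462 < 512? YES
  n = 12: C(12, 5) = 792; 792 < 512? NO
  n = 13: C(13, 5) = 1287; 1287 < 512? NO
The largest n with C(n, 5) < 512 is n = 11 (where E[X] = 231/256 ≈ 0.9023). Hence R(5, 5) > 11, i.e. R(5, 5) ≥ 12.

Largest n = 11; hence R(5, 5) > 11.
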